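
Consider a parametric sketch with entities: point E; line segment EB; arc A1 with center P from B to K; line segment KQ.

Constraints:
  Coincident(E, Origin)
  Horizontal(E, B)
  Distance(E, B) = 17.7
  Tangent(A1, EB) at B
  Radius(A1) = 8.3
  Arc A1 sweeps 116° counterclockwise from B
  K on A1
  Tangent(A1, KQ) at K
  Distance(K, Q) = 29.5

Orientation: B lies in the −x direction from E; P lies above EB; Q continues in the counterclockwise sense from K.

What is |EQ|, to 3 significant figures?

44.9

E is at the origin; E and B share the same y with |EB| = 17.7 and B on the −x side, so B = (-17.7, 0.00). The tangent condition forces PB to be normal to EB, so P = B + (0, 8.3) = (-17.7, 8.30). On A1, B sits at bearing -90° from P; a 116° counterclockwise sweep puts K at bearing 26°, so K = P + 8.3·(cos 26°, sin 26°) = (-10.2, 11.9). Since A1 is tangent to KQ there, PK ⟂ KQ, so KQ runs along (−sin 26°, cos 26°); with |KQ| = 29.5, Q = (-23.2, 38.5). Then |EQ| = |Q − E| = 44.9.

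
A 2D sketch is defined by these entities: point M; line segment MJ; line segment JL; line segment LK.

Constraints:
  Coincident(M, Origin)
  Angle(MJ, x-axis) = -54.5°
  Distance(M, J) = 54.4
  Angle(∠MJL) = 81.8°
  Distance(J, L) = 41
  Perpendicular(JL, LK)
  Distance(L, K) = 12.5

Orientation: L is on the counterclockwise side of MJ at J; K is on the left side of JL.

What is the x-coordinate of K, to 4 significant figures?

52.60

∠MJL = 81.8°, so JL runs at -54.5° + (180° − 81.8°) = 43.70° from the x-axis; with |JL| = 41.0, L = J + 41.0·(cos 43.70°, sin 43.70°) = (61.23, -15.96). The perpendicularity gives LK at right angles to JL; with |LK| = 12.5 on the left of JL, K = L + 12.5·(-0.6909, 0.7230) = (52.60, -6.925). So K.x = 52.60.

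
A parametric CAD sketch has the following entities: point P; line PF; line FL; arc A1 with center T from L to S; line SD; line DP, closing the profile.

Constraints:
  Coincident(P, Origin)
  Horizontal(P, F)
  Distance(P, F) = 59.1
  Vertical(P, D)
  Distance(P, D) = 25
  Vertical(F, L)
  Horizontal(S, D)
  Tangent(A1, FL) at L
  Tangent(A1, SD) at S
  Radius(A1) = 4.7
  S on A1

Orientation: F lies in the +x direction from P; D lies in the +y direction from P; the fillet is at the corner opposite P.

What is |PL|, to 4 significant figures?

62.49

The virtual corner opposite P is at (59.10, 25.00). The tangent condition forces TL to be normal to FL and the tangent condition forces TS to be normal to SD, with radius 4.7, so the center T sits 4.7 in from both sides at T = (54.40, 20.30). That places the tangent points at L = (59.10, 20.30) on FL and S = (54.40, 25.00) on SD. Then |PL| = |L − P| = 62.49.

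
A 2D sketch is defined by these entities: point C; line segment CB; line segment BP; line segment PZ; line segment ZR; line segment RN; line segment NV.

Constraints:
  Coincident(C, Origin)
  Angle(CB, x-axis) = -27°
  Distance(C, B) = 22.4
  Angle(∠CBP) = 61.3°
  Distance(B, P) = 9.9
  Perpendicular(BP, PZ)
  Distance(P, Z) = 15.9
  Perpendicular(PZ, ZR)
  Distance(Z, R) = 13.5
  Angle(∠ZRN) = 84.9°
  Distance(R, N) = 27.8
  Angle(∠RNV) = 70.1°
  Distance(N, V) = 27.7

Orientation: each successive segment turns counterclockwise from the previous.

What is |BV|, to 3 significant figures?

24.0

C is at the origin; CB runs at -27.0° with length 22.4, so B = (20.0, -10.2). ∠CBP = 61.3° gives BP at 91.7° from the x-axis; with |BP| = 9.9, P = (19.7, -0.274). The perpendicularity gives PZ at right angles to BP, so PZ runs at -178°; with |PZ| = 15.9, Z = (3.77, -0.745). PZ is perpendicular to ZR, so ZR runs at -88.3°; with |ZR| = 13.5, R = (4.17, -14.2). ∠ZRN = 84.9° gives RN at 6.80° from the x-axis; with |RN| = 27.8, N = (31.8, -10.9). ∠RNV = 70.1° gives NV at 117° from the x-axis; with |NV| = 27.7, V = (19.3, 13.8). Then |BV| = |V − B| = 24.0.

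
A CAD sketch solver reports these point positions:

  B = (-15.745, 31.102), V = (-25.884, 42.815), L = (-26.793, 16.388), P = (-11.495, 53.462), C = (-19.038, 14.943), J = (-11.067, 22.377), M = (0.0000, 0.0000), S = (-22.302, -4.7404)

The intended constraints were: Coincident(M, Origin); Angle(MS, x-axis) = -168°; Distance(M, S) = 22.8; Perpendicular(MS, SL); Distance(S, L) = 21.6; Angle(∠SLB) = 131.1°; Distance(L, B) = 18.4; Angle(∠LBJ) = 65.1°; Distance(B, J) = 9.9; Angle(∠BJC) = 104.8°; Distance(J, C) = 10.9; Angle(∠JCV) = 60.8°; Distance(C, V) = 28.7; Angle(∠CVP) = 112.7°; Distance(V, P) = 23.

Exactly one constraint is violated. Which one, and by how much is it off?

Distance(V, P) = 23 — off by 5.10.

M = (0.00, 0.00) ✓; MS at -168.0° ✓; |MS| = 22.80 ✓; ∠(MS, SL) = 90.00° ✓; |SL| = 21.60 ✓; ∠SLB = 131.1° ✓; |LB| = 18.40 ✓; ∠LBJ = 65.10° ✓; |BJ| = 9.900 ✓; ∠BJC = 104.8° ✓; |JC| = 10.90 ✓; ∠JCV = 60.80° ✓; |CV| = 28.70 ✓; ∠CVP = 112.7° ✓; |VP| = 17.90 ✗.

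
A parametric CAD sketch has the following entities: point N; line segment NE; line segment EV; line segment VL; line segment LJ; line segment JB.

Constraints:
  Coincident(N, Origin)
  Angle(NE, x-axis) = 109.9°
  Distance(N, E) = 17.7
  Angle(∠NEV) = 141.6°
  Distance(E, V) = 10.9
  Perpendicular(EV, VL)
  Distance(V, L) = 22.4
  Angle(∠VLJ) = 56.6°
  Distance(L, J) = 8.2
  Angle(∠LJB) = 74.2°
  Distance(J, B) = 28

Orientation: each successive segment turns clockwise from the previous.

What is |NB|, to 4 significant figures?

40.75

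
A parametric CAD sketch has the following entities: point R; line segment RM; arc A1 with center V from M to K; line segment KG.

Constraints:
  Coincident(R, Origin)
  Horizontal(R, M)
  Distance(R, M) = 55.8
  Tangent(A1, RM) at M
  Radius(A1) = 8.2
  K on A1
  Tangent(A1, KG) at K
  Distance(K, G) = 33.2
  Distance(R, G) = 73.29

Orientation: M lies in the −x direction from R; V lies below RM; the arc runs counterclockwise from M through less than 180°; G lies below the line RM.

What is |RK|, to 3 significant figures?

64.6

Checks: |VK| = 8.200 ✓; ∠(VK, KG) = 90.00° ✓; |KG| = 33.20 ✓; |RG| = 73.29 ✓.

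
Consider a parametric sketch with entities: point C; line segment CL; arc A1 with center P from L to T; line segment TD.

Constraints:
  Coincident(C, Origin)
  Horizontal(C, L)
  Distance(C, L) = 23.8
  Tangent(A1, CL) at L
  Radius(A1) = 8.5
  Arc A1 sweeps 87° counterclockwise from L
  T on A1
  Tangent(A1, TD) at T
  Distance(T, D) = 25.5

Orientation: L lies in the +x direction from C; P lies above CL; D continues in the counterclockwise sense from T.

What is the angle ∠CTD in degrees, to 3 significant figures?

107°

On A1, L sits at bearing -90° from P; an 87° counterclockwise sweep puts T at bearing -3°, so T = P + 8.5·(cos -3°, sin -3°) = (32.3, 8.06). Tangency of A1 to TD means the radius PT is perpendicular to TD, so TD runs along (−sin -3°, cos -3°); with |TD| = 25.5, D = (33.6, 33.5). Then cos ∠CTD = TC·TD / (|TC||TD|), giving 107°.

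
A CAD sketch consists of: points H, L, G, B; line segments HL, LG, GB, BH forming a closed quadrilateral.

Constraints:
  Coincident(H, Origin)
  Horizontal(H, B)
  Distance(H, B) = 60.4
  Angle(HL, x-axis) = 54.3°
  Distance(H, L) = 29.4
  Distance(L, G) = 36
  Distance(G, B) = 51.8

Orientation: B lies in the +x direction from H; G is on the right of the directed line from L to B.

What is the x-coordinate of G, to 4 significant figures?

9.865

Checks: |LG| = 36.00 ✓; |GB| = 51.80 ✓.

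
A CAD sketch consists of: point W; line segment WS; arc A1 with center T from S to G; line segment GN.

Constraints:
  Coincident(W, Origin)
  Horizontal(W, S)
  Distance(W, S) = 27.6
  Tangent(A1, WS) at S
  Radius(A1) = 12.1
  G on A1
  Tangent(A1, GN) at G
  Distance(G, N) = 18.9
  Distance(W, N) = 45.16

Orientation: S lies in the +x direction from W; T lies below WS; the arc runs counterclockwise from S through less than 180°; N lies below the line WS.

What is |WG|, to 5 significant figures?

26.324

W is at the origin; W and S share the same y with |WS| = 27.6 and S on the +x side, so S = (27.600, 0.0000). Tangency of A1 to WS means the radius TS is perpendicular to WS, so T = S + (0, -12.1) = (27.600, -12.100). Since TG ⟂ GN (tangency), |TN| = √(12.1² + 18.9²) = 22.441 regardless of where G sits on A1. So N lies on both circle(W, 45.16) and circle(T, 22.441); the below-WS intersection is N = (29.155, -34.488). G is the foot of the tangent from N: G = (17.886, -19.315).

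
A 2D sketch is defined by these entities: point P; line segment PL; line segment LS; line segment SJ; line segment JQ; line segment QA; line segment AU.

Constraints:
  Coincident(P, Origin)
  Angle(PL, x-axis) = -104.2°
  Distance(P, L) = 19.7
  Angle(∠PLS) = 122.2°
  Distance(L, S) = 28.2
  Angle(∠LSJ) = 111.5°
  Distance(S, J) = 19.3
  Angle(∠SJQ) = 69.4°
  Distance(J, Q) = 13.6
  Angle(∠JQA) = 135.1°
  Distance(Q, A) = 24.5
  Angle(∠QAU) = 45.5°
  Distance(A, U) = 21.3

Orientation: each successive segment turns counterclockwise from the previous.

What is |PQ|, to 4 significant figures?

32.21

P is at the origin; PL runs at -104.2° with length 19.7, so L = (-4.833, -19.10). ∠PLS = 122.2° gives LS at -46.40° from the x-axis; with |LS| = 28.2, S = (14.61, -39.52). ∠LSJ = 111.5° gives SJ at 22.10° from the x-axis; with |SJ| = 19.3, J = (32.50, -32.26). ∠SJQ = 69.4° gives JQ at 132.7° from the x-axis; with |JQ| = 13.6, Q = (23.27, -22.26). Then |PQ| = |Q − P| = 32.21.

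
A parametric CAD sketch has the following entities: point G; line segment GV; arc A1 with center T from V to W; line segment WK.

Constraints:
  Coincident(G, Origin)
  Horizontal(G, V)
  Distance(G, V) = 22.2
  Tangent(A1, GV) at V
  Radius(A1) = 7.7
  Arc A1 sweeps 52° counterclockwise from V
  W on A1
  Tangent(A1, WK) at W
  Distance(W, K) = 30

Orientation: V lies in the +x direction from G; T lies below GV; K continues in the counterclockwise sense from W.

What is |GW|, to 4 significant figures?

16.40

The tangent condition forces TV to be normal to GV, so T = V + (0, -7.7) = (22.20, -7.700). On A1, V sits at bearing 90° from T; a 52° counterclockwise sweep puts W at bearing 142°, so W = T + 7.7·(cos 142°, sin 142°) = (16.13, -2.959). Then |GW| = |W − G| = 16.40.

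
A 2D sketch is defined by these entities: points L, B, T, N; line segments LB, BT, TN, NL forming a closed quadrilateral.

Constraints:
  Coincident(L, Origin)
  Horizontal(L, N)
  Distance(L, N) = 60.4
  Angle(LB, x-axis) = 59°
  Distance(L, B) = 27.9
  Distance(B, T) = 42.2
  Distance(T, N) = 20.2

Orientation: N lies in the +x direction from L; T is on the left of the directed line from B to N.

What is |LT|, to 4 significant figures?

59.74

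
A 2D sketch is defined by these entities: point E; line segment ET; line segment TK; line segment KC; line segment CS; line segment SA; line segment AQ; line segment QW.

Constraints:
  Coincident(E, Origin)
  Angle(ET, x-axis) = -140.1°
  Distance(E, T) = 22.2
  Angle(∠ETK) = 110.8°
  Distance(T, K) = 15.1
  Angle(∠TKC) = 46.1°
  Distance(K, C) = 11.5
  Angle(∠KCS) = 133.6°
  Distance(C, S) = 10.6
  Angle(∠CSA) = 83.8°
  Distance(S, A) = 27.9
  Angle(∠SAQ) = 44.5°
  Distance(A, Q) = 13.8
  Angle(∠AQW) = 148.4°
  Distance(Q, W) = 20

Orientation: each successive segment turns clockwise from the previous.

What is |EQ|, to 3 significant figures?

33.5

∠CSA = 83.8° gives SA at -126° from the x-axis; with |SA| = 27.9, A = (-26.3, -31.4). ∠SAQ = 44.5° gives AQ at 98.7° from the x-axis; with |AQ| = 13.8, Q = (-28.4, -17.7). Then |EQ| = |Q − E| = 33.5.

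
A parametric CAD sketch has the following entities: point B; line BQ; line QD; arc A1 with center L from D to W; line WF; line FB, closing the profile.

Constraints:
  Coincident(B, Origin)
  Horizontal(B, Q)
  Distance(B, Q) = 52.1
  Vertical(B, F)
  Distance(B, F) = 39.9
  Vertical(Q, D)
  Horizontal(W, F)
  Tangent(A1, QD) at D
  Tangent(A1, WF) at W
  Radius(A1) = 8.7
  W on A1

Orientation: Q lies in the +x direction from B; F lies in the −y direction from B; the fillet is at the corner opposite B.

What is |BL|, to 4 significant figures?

53.45

BF is vertical with |BF| = 39.9 and F on the −y side, so F = (0.000, -39.90). The virtual corner opposite B is at (52.10, -39.90). A1 meets QD tangentially, so LD is at right angles to QD and tangency of A1 to WF means the radius LW is perpendicular to WF, with radius 8.7, so the center L sits 8.7 in from both sides at L = (43.40, -31.20). Then |BL| = |L − B| = 53.45.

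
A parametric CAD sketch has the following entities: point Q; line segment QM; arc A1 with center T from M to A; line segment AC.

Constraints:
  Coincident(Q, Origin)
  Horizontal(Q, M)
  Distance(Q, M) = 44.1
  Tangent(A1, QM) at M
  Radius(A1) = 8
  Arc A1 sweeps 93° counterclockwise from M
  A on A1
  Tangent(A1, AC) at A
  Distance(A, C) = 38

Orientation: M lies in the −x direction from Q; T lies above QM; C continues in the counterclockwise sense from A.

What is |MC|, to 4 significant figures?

46.75

On A1, M sits at bearing -90° from T; a 93° counterclockwise sweep puts A at bearing 3°, so A = T + 8.0·(cos 3°, sin 3°) = (-36.11, 8.419). A1 meets AC tangentially, so TA is at right angles to AC, so AC runs along (−sin 3°, cos 3°); with |AC| = 38.0, C = (-38.10, 46.37). Then |MC| = |C − M| = 46.75.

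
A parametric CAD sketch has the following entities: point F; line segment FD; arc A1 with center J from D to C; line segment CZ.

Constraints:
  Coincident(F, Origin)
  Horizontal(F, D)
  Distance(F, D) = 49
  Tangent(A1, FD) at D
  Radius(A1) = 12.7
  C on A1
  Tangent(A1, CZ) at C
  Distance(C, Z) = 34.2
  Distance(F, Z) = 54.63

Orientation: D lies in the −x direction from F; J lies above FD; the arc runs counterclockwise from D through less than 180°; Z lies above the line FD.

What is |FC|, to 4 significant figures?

38.02

F is at the origin; FD is horizontal with |FD| = 49.0 and D on the −x side, so D = (-49.00, 0.000). Since A1 is tangent to FD there, JD ⟂ FD, so J = D + (0, 12.7) = (-49.00, 12.70). Since JC ⟂ CZ (tangency), |JZ| = √(12.7² + 34.2²) = 36.48 regardless of where C sits on A1. So Z lies on both circle(F, 54.63) and circle(J, 36.48); the above-FD intersection is Z = (-31.44, 44.68). C is the foot of the tangent from Z: C = (-36.44, 10.84).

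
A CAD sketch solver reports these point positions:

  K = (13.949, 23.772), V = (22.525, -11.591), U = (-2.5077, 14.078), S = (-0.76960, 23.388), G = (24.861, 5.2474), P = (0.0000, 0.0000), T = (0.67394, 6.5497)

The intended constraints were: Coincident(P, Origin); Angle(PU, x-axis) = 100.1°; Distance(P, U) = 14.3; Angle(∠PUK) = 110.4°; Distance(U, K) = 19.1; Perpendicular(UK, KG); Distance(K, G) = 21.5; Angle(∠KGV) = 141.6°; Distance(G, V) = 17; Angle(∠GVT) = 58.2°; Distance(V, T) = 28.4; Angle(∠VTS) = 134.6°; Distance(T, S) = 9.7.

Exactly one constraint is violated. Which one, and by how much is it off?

Distance(T, S) = 9.7 — off by 7.20.

P = (0.00, 0.00) ✓; PU at 100.1° ✓; |PU| = 14.30 ✓; ∠PUK = 110.4° ✓; |UK| = 19.10 ✓; ∠(UK, KG) = 90.00° ✓; |KG| = 21.50 ✓; ∠KGV = 141.6° ✓; |GV| = 17.00 ✓; ∠GVT = 58.20° ✓; |VT| = 28.40 ✓; ∠VTS = 134.6° ✓; |TS| = 16.90 ✗.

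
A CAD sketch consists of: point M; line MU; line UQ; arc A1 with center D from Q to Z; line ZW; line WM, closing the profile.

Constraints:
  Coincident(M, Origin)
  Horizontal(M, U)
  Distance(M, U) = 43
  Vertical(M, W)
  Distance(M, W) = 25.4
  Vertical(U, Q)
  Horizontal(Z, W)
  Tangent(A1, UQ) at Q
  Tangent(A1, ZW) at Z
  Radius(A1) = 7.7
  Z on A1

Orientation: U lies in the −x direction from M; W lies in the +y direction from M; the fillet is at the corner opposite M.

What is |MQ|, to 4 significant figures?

46.50

The virtual corner opposite M is at (-43.00, 25.40). The tangent condition forces DQ to be normal to UQ and since A1 is tangent to ZW there, DZ ⟂ ZW, with radius 7.7, so the center D sits 7.7 in from both sides at D = (-35.30, 17.70). That places the tangent points at Q = (-43.00, 17.70) on UQ and Z = (-35.30, 25.40) on ZW. Then |MQ| = |Q − M| = 46.50.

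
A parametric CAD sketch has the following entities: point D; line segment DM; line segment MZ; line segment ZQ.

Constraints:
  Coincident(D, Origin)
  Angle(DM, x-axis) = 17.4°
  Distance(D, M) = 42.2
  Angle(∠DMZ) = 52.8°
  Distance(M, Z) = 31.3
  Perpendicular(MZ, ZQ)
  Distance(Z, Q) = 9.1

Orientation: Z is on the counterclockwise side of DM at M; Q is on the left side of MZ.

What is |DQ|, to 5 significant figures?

25.187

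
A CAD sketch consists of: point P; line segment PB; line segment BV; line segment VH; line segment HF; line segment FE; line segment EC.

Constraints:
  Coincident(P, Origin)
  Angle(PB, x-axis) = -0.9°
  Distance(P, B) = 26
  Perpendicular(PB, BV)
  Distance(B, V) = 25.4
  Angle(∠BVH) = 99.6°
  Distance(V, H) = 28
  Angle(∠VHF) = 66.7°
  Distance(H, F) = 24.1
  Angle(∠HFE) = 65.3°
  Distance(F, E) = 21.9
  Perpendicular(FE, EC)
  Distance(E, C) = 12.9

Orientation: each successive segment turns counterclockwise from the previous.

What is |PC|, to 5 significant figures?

33.133

∠HFE = 65.3° gives FE at 37.500° from the x-axis; with |FE| = 21.9, E = (21.578, 19.922). FE is perpendicular to EC, so EC runs at 127.50°; with |EC| = 12.9, C = (13.725, 30.156). Then |PC| = |C − P| = 33.133.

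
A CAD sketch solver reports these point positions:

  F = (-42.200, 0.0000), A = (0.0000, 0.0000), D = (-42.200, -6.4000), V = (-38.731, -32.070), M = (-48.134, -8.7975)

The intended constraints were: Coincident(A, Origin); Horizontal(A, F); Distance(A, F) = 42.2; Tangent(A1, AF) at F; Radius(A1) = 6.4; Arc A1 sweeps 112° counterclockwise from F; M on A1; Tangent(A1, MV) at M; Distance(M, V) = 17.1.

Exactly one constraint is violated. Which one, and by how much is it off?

Distance(M, V) = 17.1 — off by 8.00.

A = (0.00, 0.00) ✓; A.y = 0.00, F.y = 0.00 ✓; |AF| = 42.20 ✓; ∠(DF, FA) = 90.00° ✓; |DF| = 6.400 ✓; bearing(D→M) − bearing(D→F) = 112.0° ✓; |DM| = 6.400 ✓; ∠(DM, MV) = 90.00° ✓; |MV| = 25.10 ✗.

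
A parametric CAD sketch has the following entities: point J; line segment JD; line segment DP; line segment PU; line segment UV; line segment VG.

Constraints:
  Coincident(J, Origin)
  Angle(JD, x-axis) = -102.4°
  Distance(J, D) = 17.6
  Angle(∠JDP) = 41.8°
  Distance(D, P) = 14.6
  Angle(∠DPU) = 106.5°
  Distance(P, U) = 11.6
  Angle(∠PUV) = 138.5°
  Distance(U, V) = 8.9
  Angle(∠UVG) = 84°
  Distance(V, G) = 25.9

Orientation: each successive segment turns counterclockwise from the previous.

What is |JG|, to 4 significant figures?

21.99

J is at the origin; JD runs at -102.4° with length 17.6, so D = (-3.779, -17.19). ∠JDP = 41.8° gives DP at 35.80° from the x-axis; with |DP| = 14.6, P = (8.062, -8.649). ∠DPU = 106.5° gives PU at 109.3° from the x-axis; with |PU| = 11.6, U = (4.228, 2.299). ∠PUV = 138.5° gives UV at 150.8° from the x-axis; with |UV| = 8.9, V = (-3.541, 6.641). ∠UVG = 84.0° gives VG at -113.2° from the x-axis; with |VG| = 25.9, G = (-13.74, -17.16). Then |JG| = |G − J| = 21.99.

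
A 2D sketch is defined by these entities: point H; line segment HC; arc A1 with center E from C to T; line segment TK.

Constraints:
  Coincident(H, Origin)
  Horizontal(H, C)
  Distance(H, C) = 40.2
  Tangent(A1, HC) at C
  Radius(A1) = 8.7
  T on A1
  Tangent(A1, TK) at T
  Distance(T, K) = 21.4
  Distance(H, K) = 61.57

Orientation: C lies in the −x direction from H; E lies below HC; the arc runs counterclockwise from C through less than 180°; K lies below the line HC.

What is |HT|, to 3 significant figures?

48.6

Checks: ∠(EC, CH) = 90.00° ✓; |ET| = 8.700 ✓; ∠(ET, TK) = 90.00° ✓; |TK| = 21.40 ✓; |HK| = 61.57 ✓.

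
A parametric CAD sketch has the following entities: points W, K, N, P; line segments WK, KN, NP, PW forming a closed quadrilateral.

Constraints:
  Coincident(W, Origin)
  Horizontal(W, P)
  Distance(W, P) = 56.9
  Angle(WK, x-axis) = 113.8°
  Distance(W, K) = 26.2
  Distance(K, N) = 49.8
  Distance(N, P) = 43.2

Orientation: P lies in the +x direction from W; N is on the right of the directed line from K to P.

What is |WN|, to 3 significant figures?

24.5

Checks: |KN| = 49.80 ✓; |NP| = 43.20 ✓.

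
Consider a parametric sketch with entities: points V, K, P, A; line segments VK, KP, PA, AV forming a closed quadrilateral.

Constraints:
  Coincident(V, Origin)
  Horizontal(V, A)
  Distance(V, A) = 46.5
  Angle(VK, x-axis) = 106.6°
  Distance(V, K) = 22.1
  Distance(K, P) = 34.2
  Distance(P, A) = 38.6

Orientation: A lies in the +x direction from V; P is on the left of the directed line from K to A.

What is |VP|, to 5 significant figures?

41.677

V is at the origin; VA is horizontal with |VA| = 46.5 and A in +x, so A = (46.5, 0). VK runs at 106.6° with |VK| = 22.1, so K = (-6.3137, 21.179). P is determined by |KP| = 34.2 and |PA| = 38.6 together: it lies at the intersection of circle(K, 34.2) and circle(A, 38.6). With |KA| = 56.902, the foot of the radical line on KA is 25.636 from K and the perpendicular offset is √(34.2² − 25.636²) = 22.637. Taking the left-of-KA solution: P = (25.906, 32.647).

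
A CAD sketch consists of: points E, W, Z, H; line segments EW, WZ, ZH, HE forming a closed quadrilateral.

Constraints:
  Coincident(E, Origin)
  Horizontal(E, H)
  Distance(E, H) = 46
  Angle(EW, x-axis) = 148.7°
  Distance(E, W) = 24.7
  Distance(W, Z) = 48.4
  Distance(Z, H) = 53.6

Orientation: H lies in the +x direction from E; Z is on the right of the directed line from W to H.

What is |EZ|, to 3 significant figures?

30.0

Checks: |WZ| = 48.40 ✓; |ZH| = 53.60 ✓.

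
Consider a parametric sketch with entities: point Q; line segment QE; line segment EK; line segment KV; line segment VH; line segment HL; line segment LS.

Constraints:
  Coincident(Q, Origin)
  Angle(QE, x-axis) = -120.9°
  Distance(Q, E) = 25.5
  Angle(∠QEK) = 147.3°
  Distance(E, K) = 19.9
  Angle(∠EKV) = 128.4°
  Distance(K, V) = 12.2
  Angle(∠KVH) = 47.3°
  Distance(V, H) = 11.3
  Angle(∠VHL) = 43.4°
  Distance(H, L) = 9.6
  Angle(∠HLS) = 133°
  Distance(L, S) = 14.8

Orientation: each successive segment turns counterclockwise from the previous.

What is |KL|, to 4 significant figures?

4.605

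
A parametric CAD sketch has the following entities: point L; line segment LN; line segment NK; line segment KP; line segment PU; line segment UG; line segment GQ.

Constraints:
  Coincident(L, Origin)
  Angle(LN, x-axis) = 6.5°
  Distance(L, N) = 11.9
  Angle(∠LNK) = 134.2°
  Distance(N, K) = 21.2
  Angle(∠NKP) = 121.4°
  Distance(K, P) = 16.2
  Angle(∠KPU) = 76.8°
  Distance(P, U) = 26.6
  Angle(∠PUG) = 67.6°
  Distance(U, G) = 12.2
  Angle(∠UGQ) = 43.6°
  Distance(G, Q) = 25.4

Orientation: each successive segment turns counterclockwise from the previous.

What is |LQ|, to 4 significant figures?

36.40

∠PUG = 67.6° gives UG at -33.50° from the x-axis; with |UG| = 12.2, G = (7.156, 11.61). ∠UGQ = 43.6° gives GQ at 102.9° from the x-axis; with |GQ| = 25.4, Q = (1.485, 36.37). Then |LQ| = |Q − L| = 36.40.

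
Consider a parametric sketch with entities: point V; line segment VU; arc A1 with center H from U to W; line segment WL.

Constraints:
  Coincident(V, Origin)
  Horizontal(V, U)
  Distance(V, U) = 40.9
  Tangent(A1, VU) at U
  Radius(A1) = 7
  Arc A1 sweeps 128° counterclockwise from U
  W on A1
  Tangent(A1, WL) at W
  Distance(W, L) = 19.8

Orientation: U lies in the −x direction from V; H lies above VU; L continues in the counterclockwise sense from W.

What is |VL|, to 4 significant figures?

54.66

V is at the origin; VU is horizontal with |VU| = 40.9 and U on the −x side, so U = (-40.90, 0.000). A1 meets VU tangentially, so HU is at right angles to VU, so H = U + (0, 7) = (-40.90, 7.000). On A1, U sits at bearing -90° from H; a 128° counterclockwise sweep puts W at bearing 38°, so W = H + 7.0·(cos 38°, sin 38°) = (-35.38, 11.31). Since A1 is tangent to WL there, HW ⟂ WL, so WL runs along (−sin 38°, cos 38°); with |WL| = 19.8, L = (-47.57, 26.91). Then |VL| = |L − V| = 54.66.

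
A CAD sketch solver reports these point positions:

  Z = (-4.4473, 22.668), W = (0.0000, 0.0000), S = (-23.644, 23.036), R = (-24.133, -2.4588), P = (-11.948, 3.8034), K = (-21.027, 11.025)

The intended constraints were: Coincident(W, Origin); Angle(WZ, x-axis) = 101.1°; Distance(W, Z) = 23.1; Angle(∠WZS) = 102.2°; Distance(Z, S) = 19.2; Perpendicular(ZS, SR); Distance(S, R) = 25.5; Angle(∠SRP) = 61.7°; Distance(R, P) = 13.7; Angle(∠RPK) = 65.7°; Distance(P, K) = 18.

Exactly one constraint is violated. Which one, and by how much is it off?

Distance(P, K) = 18 — off by 6.40.

W = (0.00, 0.00) ✓; WZ at 101.1° ✓; |WZ| = 23.10 ✓; ∠WZS = 102.2° ✓; |ZS| = 19.20 ✓; ∠(ZS, SR) = 90.00° ✓; |SR| = 25.50 ✓; ∠SRP = 61.70° ✓; |RP| = 13.70 ✓; ∠RPK = 65.70° ✓; |PK| = 11.60 ✗.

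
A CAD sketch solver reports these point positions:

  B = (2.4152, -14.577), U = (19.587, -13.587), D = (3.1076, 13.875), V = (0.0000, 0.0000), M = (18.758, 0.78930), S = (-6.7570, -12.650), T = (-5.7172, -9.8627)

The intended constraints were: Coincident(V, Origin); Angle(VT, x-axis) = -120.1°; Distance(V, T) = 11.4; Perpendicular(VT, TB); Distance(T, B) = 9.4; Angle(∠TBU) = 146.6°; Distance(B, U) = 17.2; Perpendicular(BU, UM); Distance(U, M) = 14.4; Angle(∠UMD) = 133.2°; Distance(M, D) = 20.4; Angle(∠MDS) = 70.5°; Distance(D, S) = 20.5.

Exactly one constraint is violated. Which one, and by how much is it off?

Distance(D, S) = 20.5 — off by 7.80.

V = (0.00, 0.00) ✓; VT at -120.1° ✓; |VT| = 11.40 ✓; ∠(VT, TB) = 90.00° ✓; |TB| = 9.400 ✓; ∠TBU = 146.6° ✓; |BU| = 17.20 ✓; ∠(BU, UM) = 90.00° ✓; |UM| = 14.40 ✓; ∠UMD = 133.2° ✓; |MD| = 20.40 ✓; ∠MDS = 70.50° ✓; |DS| = 28.30 ✗.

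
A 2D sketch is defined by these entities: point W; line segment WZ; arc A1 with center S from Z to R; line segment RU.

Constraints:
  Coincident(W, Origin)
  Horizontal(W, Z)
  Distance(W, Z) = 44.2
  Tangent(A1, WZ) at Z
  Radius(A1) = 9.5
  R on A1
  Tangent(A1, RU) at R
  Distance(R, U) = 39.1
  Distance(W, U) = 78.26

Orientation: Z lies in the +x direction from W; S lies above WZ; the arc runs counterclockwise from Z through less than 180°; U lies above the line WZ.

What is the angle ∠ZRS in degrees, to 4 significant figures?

53.40°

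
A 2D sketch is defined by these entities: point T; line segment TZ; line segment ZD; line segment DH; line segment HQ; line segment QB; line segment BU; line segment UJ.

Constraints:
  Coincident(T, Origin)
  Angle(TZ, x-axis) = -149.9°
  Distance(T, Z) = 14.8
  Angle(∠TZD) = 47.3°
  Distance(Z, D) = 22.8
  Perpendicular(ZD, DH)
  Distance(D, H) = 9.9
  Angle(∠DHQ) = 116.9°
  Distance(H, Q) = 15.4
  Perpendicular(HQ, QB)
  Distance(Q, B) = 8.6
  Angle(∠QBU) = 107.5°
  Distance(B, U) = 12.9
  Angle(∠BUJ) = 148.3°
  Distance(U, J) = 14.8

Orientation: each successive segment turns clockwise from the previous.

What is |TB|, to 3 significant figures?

5.14

T is at the origin; TZ runs at -149.9° with length 14.8, so Z = (-12.8, -7.42). ∠TZD = 47.3° gives ZD at 77.4° from the x-axis; with |ZD| = 22.8, D = (-7.83, 14.8). ZD ⟂ DH, so DH runs at -12.6°; with |DH| = 9.9, H = (1.83, 12.7). ∠DHQ = 116.9° gives HQ at -75.7° from the x-axis; with |HQ| = 15.4, Q = (5.63, -2.25). HQ ⟂ QB, so QB runs at -166°; with |QB| = 8.6, B = (-2.70, -4.38). Then |TB| = |B − T| = 5.14.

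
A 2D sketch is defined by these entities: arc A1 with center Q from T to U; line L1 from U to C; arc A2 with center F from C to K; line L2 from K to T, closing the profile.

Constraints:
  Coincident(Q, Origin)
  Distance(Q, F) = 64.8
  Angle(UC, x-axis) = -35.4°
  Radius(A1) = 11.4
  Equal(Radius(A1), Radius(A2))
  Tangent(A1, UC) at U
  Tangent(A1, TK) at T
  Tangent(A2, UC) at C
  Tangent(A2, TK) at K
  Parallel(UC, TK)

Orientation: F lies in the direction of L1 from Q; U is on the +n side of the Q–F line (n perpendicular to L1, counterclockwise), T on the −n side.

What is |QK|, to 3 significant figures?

65.8

The slot axis is L1's direction at -35.4°, so u = (cos -35.4°, sin -35.4°) = (0.815, -0.579) and n = (−sin -35.4°, cos -35.4°) = (0.579, 0.815). Q is at the origin and F lies 64.8 along u from Q, so F = 64.8·u = (52.8, -37.5). Tangency of A1 to both parallel lines with radius 11.4 puts U and T at Q ± 11.4·n: U = (6.60, 9.29), T = (-6.60, -9.29). Equal radii place C and K the same way about F: C = F + 11.4·n = (59.4, -28.2), K = F − 11.4·n = (46.2, -46.8). Then |QK| = |K − Q| = 65.8.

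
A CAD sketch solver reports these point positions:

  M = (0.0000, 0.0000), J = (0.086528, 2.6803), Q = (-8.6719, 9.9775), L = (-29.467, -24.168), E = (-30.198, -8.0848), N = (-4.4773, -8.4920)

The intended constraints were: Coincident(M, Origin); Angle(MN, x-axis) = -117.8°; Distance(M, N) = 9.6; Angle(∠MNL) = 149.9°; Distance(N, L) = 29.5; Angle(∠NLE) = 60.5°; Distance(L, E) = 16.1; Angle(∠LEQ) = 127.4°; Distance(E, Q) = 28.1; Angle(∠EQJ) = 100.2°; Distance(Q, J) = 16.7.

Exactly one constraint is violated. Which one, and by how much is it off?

Distance(Q, J) = 16.7 — off by 5.30.

M = (0.00, 0.00) ✓; MN at -117.8° ✓; |MN| = 9.600 ✓; ∠MNL = 149.9° ✓; |NL| = 29.50 ✓; ∠NLE = 60.50° ✓; |LE| = 16.10 ✓; ∠LEQ = 127.4° ✓; |EQ| = 28.10 ✓; ∠EQJ = 100.2° ✓; |QJ| = 11.40 ✗.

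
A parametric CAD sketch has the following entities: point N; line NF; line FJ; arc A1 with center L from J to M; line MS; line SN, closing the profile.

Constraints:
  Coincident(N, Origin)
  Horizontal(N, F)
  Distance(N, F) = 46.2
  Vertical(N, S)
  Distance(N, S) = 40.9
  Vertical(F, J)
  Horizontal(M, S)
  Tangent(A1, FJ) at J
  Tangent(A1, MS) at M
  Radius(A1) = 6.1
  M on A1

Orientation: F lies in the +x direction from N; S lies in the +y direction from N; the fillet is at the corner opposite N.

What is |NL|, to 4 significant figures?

53.09

NS is vertical with |NS| = 40.9 and S on the +y side, so S = (0.000, 40.90). The virtual corner opposite N is at (46.20, 40.90). A1 meets FJ tangentially, so LJ is at right angles to FJ and tangency of A1 to MS means the radius LM is perpendicular to MS, with radius 6.1, so the center L sits 6.1 in from both sides at L = (40.10, 34.80). Then |NL| = |L − N| = 53.09.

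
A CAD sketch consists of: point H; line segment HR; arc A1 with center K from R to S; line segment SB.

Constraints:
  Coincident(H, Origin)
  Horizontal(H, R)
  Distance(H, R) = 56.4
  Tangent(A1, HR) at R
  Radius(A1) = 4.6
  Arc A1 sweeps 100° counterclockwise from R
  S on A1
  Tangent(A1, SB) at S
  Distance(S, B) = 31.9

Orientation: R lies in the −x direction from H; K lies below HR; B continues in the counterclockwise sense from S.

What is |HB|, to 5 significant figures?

66.509

H is at the origin; H and R share the same y with |HR| = 56.4 and R on the −x side, so R = (-56.400, 0.0000). A1 meets HR tangentially, so KR is at right angles to HR, so K = R + (0, -4.6) = (-56.400, -4.6000). On A1, R sits at bearing 90° from K; a 100° counterclockwise sweep puts S at bearing 190°, so S = K + 4.6·(cos 190°, sin 190°) = (-60.930, -5.3988). The tangent condition forces KS to be normal to SB, so SB runs along (−sin 190°, cos 190°); with |SB| = 31.9, B = (-55.391, -36.814). Then |HB| = |B − H| = 66.509.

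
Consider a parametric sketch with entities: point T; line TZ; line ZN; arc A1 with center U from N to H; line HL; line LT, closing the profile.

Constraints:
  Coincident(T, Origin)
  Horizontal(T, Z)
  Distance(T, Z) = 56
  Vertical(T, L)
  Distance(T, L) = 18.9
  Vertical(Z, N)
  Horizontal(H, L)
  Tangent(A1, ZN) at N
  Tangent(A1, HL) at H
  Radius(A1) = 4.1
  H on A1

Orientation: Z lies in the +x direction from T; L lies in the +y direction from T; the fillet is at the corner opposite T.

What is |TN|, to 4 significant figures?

57.92

The virtual corner opposite T is at (56.00, 18.90). Since A1 is tangent to ZN there, UN ⟂ ZN and tangency of A1 to HL means the radius UH is perpendicular to HL, with radius 4.1, so the center U sits 4.1 in from both sides at U = (51.90, 14.80). That places the tangent points at N = (56.00, 14.80) on ZN and H = (51.90, 18.90) on HL. Then |TN| = |N − T| = 57.92.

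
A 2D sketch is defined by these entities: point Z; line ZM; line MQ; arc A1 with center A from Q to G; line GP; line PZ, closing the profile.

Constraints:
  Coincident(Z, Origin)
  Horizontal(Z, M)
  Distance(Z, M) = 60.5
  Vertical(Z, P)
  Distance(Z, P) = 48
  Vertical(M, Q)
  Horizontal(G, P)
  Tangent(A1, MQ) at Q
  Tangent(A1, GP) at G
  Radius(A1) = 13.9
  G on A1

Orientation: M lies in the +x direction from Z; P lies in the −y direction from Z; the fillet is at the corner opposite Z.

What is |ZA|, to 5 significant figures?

57.744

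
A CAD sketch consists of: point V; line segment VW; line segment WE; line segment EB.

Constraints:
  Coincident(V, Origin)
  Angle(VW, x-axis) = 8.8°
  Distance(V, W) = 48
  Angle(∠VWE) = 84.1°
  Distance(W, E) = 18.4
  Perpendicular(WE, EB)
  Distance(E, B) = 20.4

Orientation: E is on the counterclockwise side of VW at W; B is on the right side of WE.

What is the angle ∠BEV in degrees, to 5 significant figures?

164.25°

V is at the origin; VW runs at 8.8° with length 48.0, so W = 48.0·(cos 8.8°, sin 8.8°) = (47.435, 7.3433). ∠VWE = 84.1°, so WE runs at 8.8° + (180° − 84.1°) = 104.70° from the x-axis; with |WE| = 18.4, E = W + 18.4·(cos 104.70°, sin 104.70°) = (42.766, 25.141). WE is perpendicular to EB; with |EB| = 20.4 on the right of WE, B = E + 20.4·(0.96727, 0.25376) = (62.498, 30.318). Then cos ∠BEV = EB·EV / (|EB||EV|), giving 164.25°.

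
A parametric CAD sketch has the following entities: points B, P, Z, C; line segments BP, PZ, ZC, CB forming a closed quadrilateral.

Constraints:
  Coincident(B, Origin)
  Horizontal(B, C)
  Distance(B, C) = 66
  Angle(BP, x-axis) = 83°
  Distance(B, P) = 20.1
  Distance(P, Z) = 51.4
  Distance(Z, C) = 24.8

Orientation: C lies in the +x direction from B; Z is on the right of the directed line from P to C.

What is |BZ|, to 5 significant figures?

44.969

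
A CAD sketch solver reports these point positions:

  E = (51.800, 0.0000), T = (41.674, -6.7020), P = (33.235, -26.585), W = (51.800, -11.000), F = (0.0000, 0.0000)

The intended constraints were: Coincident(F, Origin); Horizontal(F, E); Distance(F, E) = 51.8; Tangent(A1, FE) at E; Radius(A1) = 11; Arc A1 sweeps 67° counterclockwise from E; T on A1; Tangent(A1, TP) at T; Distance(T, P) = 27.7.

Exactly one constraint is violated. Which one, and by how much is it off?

Distance(T, P) = 27.7 — off by 6.10.

F = (0.00, 0.00) ✓; F.y = 0.00, E.y = 0.00 ✓; |FE| = 51.80 ✓; ∠(WE, EF) = 90.00° ✓; |WE| = 11.00 ✓; bearing(W→T) − bearing(W→E) = 67.00° ✓; |WT| = 11.00 ✓; ∠(WT, TP) = 90.00° ✓; |TP| = 21.60 ✗.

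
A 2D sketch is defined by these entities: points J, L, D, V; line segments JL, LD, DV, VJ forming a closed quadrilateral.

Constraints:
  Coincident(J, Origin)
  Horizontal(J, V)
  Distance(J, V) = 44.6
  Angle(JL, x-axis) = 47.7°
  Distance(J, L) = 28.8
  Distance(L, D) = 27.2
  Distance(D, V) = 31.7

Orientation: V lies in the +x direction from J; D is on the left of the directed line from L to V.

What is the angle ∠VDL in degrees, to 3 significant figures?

67.7°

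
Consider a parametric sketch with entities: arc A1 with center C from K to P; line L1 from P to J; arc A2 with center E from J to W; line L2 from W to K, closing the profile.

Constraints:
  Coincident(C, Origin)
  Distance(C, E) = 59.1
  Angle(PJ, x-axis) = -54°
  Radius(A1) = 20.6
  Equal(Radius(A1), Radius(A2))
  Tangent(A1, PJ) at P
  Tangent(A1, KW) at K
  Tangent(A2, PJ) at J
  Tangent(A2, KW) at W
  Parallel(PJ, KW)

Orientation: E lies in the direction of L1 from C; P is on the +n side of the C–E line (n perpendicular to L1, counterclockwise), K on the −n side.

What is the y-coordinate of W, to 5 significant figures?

-59.921

The slot axis is L1's direction at -54.0°, so u = (cos -54.0°, sin -54.0°) = (0.58779, -0.80902) and n = (−sin -54.0°, cos -54.0°) = (0.80902, 0.58779). C is at the origin and E lies 59.1 along u from C, so E = 59.1·u = (34.738, -47.813). Tangency of A1 to both parallel lines with radius 20.6 puts P and K at C ± 20.6·n: P = (16.666, 12.108), K = (-16.666, -12.108). Equal radii place J and W the same way about E: J = E + 20.6·n = (51.404, -35.705), W = E − 20.6·n = (18.072, -59.921). So W.y = -59.921.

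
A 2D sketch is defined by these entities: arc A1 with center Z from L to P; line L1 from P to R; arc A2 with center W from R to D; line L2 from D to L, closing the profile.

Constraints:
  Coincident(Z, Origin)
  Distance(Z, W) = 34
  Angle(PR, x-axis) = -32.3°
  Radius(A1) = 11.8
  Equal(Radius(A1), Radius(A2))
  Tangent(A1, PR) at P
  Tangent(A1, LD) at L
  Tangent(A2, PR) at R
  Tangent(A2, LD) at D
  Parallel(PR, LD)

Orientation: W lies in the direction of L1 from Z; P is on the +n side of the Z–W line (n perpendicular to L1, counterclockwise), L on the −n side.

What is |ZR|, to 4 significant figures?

35.99

The slot axis is L1's direction at -32.3°, so u = (cos -32.3°, sin -32.3°) = (0.8453, -0.5344) and n = (−sin -32.3°, cos -32.3°) = (0.5344, 0.8453). Z is at the origin and W lies 34.0 along u from Z, so W = 34.0·u = (28.74, -18.17). Tangency of A1 to both parallel lines with radius 11.8 puts P and L at Z ± 11.8·n: P = (6.305, 9.974), L = (-6.305, -9.974). Equal radii place R and D the same way about W: R = W + 11.8·n = (35.04, -8.194), D = W − 11.8·n = (22.43, -28.14). Then |ZR| = |R − Z| = 35.99.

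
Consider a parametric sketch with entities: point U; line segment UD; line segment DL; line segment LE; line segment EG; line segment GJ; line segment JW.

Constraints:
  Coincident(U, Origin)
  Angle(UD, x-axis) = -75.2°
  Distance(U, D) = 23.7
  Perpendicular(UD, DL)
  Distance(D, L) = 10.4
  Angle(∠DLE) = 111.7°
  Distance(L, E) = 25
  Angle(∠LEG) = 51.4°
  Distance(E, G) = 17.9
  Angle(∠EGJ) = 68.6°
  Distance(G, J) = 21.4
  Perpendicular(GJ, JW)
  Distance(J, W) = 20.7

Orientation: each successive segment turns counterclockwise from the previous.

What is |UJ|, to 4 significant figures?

27.46

U is at the origin; UD runs at -75.2° with length 23.7, so D = (6.054, -22.91). UD ⟂ DL, so DL runs at 14.80°; with |DL| = 10.4, L = (16.11, -20.26). ∠DLE = 111.7° gives LE at 83.10° from the x-axis; with |LE| = 25.0, E = (19.11, 4.562). ∠LEG = 51.4° gives EG at -148.3° from the x-axis; with |EG| = 17.9, G = (3.883, -4.844). ∠EGJ = 68.6° gives GJ at -36.90° from the x-axis; with |GJ| = 21.4, J = (21.00, -17.69). Then |UJ| = |J − U| = 27.46.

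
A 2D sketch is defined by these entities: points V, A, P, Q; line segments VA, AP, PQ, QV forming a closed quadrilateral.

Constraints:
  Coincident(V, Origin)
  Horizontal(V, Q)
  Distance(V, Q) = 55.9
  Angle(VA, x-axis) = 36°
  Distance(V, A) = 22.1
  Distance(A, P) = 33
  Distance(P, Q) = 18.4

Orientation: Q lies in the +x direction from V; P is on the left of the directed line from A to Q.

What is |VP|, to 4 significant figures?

53.53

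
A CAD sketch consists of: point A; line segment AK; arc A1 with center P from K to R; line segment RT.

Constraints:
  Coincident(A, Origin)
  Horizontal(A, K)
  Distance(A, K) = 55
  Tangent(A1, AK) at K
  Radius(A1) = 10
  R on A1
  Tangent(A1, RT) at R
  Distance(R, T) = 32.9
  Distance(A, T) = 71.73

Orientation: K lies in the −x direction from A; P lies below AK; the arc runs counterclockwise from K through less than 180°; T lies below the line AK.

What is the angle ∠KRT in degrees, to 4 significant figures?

127.7°

Checks: ∠(PK, KA) = 90.00° ✓; |PK| = 10.00 ✓; |PR| = 10.00 ✓; ∠(PR, RT) = 90.00° ✓; |RT| = 32.90 ✓; |AT| = 71.73 ✓.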